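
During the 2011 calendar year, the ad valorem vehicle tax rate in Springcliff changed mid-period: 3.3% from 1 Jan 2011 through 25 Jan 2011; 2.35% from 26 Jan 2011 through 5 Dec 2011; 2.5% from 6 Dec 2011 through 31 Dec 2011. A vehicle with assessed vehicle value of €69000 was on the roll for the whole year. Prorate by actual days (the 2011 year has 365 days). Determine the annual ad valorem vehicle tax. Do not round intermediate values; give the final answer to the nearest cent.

€1673.77

1 Jan – 25 Jan 2011: 25 days at 3.3% → €69000 × 3.3% × 25/365 = €155.9589
26 Jan – 5 Dec 2011: 314 days at 2.35% → €69000 × 2.35% × 314/365 = €1394.9342
6 Dec – 31 Dec 2011: 26 days at 2.5% → €69000 × 2.5% × 26/365 = €122.8767
Total = €1673.7699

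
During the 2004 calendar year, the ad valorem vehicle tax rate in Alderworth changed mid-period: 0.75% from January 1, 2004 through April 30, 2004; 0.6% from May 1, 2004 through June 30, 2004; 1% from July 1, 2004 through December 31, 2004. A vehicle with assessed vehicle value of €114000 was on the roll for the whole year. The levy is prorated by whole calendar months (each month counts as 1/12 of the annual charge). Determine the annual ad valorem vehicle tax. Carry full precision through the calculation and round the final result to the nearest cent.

€969.00

January 1 – April 30, 2004: 4 months at 0.75% → €114000 × 0.75% × 4/12 = €285.0000
May 1 – June 30, 2004: 2 months at 0.6% → €114000 × 0.6% × 2/12 = €114.0000
July 1 – December 31, 2004: 6 months at 1% → €114000 × 1% × 6/12 = €570.0000
Total = €969.0000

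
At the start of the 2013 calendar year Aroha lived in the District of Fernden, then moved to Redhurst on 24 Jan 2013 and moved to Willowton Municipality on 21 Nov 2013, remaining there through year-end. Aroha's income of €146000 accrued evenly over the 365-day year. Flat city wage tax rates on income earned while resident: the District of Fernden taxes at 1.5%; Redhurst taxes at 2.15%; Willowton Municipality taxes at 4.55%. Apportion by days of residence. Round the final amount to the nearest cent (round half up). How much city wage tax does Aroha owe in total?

€3472.80

The District of Fernden, 1 Jan – 23 Jan 2013: 23 days → €146000 × 1.5% × 23/365 = €138.0000
Redhurst, 24 Jan – 20 Nov 2013: 301 days → €146000 × 2.15% × 301/365 = €2588.6000
Willowton Municipality, 21 Nov – 31 Dec 2013: 41 days → €146000 × 4.55% × 41/365 = €746.2000
Total = €3472.8000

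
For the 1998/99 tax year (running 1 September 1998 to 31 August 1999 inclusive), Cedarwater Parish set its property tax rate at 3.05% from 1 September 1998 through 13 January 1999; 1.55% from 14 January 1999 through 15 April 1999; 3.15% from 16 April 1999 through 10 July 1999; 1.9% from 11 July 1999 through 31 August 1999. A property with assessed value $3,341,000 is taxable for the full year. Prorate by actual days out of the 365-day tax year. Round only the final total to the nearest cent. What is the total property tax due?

1 September 1998 – 13 January 1999: 135 days at 3.05% → $3,341,000 × 3.05% × 135/365 = $37,689.2260
14 January – 15 April 1999: 92 days at 1.55% → $3,341,000 × 1.55% × 92/365 = $13,052.7836
16 April – 10 July 1999: 86 days at 3.15% → $3,341,000 × 3.15% × 86/365 = $24,796.6274
11 July – 31 August 1999: 52 days at 1.9% → $3,341,000 × 1.9% × 52/365 = $9,043.5836
Total = $84,582.2205

$84,582.22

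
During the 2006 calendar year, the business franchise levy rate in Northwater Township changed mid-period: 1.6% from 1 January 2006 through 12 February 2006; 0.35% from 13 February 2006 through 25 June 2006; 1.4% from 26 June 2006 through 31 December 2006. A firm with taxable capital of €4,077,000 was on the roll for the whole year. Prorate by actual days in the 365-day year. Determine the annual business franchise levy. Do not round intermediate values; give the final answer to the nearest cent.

1 January – 12 February 2006: 43 days at 1.6% → €4,077,000 × 1.6% × 43/365 = €7,684.8658
13 February – 25 June 2006: 133 days at 0.35% → €4,077,000 × 0.35% × 133/365 = €5,199.5712
26 June – 31 December 2006: 189 days at 1.4% → €4,077,000 × 1.4% × 189/365 = €29,555.4575
Total = €42,439.8945

€42,439.89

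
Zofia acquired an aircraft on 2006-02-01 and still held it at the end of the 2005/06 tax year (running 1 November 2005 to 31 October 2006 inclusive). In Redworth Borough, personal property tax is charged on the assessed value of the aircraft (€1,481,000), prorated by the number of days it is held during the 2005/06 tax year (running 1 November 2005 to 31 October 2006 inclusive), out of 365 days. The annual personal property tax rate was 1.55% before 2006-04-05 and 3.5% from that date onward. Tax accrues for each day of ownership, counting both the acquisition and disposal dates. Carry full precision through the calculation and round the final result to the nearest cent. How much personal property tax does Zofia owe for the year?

2006-02-01 to 2006-04-04: 63 days at 1.55% → €1,481,000 × 1.55% × 63/365 = €3,962.1822
2006-04-05 to 2006-10-31: 210 days at 3.5% → €1,481,000 × 3.5% × 210/365 = €29,822.8767
Total = €33,785.0589

€33,785.06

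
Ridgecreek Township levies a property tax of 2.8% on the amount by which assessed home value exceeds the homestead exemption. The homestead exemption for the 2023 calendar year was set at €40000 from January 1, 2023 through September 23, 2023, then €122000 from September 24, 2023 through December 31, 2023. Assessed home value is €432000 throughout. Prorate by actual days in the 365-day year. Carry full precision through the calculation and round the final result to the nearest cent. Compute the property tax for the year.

January 1 – September 23, 2023: 266 days, exemption €40000 → (€432000 − €40000) × 2.8% × 266/365 = €7998.9479
September 24 – December 31, 2023: 99 days, exemption €122000 → (€432000 − €122000) × 2.8% × 99/365 = €2354.3014
Total = €10353.2493

€10353.25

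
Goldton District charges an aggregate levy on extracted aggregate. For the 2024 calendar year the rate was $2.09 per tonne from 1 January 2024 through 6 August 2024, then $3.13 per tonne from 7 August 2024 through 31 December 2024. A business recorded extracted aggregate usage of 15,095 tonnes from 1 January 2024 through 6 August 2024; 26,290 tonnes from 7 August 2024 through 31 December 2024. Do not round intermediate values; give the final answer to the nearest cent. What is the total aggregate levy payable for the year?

$113,836.25

1 January – 6 August 2024: 15,095 tonnes at $2.09/tonne → $31,548.55
7 August – 31 December 2024: 26,290 tonnes at $3.13/tonne → $82,287.70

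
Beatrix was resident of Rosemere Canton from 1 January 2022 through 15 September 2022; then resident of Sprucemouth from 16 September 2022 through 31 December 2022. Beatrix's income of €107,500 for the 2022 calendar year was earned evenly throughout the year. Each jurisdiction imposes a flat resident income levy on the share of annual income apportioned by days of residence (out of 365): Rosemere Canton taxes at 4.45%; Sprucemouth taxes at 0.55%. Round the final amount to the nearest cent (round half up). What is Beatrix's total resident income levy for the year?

€3,554.72

Rosemere Canton, 1 January – 15 September 2022: 258 days → €107,500 × 4.45% × 258/365 = €3,381.3904
Sprucemouth, 16 September – 31 December 2022: 107 days → €107,500 × 0.55% × 107/365 = €173.3253
Total = €3,554.7158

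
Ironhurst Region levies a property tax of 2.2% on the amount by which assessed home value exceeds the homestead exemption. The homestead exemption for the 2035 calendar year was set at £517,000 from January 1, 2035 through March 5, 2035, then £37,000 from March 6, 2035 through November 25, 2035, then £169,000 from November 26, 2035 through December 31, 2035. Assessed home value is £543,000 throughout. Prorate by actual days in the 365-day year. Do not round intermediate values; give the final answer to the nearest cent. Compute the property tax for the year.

January 1 – March 5, 2035: 64 days, exemption £517,000 → (£543,000 − £517,000) × 2.2% × 64/365 = £100.2959
March 6 – November 25, 2035: 265 days, exemption £37,000 → (£543,000 − £37,000) × 2.2% × 265/365 = £8,082.1370
November 26 – December 31, 2035: 36 days, exemption £169,000 → (£543,000 − £169,000) × 2.2% × 36/365 = £811.5288
Total = £8,993.9616

£8,993.96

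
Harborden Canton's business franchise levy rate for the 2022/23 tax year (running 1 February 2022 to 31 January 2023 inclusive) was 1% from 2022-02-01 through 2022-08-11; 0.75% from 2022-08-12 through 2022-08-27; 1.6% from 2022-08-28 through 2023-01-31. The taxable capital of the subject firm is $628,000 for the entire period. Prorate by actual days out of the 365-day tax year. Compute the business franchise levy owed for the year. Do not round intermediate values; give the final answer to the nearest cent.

2022-02-01 to 2022-08-11: 192 days at 1% → $628,000 × 1% × 192/365 = $3,303.4521
2022-08-12 to 2022-08-27: 16 days at 0.75% → $628,000 × 0.75% × 16/365 = $206.4658
2022-08-28 to 2023-01-31: 157 days at 1.6% → $628,000 × 1.6% × 157/365 = $4,322.0164
Total = $7,831.9342

$7,831.93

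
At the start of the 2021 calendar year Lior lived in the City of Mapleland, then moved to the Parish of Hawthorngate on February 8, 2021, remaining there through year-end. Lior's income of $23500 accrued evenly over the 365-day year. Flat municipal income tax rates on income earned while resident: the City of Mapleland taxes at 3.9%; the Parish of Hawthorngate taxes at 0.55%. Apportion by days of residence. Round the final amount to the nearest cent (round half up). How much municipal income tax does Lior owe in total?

$211.21

The City of Mapleland, January 1 – February 7, 2021: 38 days → $23500 × 3.9% × 38/365 = $95.4164
The Parish of Hawthorngate, February 8 – December 31, 2021: 327 days → $23500 × 0.55% × 327/365 = $115.7938
Total = $211.2103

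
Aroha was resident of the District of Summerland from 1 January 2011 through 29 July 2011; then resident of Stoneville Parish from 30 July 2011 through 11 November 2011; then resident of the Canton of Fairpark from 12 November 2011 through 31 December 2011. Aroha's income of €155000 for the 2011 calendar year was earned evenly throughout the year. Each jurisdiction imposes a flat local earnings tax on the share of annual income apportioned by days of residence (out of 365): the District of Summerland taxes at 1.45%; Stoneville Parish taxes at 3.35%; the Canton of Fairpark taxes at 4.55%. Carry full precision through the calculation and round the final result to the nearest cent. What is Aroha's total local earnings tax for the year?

The District of Summerland, 1 January – 29 July 2011: 210 days → €155000 × 1.45% × 210/365 = €1293.0822
Stoneville Parish, 30 July – 11 November 2011: 105 days → €155000 × 3.35% × 105/365 = €1493.7329
The Canton of Fairpark, 12 November – 31 December 2011: 50 days → €155000 × 4.55% × 50/365 = €966.0959
Total = €3752.9110

€3752.91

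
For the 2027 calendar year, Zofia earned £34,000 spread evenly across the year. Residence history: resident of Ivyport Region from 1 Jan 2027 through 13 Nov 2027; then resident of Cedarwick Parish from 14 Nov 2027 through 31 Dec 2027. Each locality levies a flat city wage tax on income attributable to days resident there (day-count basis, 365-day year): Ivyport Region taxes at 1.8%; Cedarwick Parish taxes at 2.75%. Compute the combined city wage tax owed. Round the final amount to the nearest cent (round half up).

Ivyport Region, 1 Jan – 13 Nov 2027: 317 days → £34,000 × 1.8% × 317/365 = £531.5178
Cedarwick Parish, 14 Nov – 31 Dec 2027: 48 days → £34,000 × 2.75% × 48/365 = £122.9589
Total = £654.4767

£654.48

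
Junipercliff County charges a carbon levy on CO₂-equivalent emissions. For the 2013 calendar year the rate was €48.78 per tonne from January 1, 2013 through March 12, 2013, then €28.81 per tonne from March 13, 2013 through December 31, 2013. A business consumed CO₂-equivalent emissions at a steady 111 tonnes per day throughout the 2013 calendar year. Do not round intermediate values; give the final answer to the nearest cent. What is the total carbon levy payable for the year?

€1324620.72

January 1 – March 12, 2013: 71 days × 111 tonnes/day = 7,881 tonnes at €48.78/tonne → €384435.18
March 13 – December 31, 2013: 294 days × 111 tonnes/day = 32,634 tonnes at €28.81/tonne → €940185.54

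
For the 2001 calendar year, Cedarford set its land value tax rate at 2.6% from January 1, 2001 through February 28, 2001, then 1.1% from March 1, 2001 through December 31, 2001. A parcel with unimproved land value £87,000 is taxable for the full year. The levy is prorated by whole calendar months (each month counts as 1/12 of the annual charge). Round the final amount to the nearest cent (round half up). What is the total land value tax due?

January 1 – February 28, 2001: 2 months at 2.6% → £87,000 × 2.6% × 2/12 = £377.0000
March 1 – December 31, 2001: 10 months at 1.1% → £87,000 × 1.1% × 10/12 = £797.5000
Total = £1,174.5000

£1,174.50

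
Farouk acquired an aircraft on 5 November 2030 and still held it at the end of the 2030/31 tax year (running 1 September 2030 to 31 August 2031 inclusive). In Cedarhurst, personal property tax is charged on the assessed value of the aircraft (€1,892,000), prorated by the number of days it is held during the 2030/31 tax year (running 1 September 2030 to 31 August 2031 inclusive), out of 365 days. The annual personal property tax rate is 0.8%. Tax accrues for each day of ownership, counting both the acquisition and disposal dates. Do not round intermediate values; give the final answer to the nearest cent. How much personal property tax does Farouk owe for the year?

€12,440.55

Days held (5 November 2030 – 31 August 2031): 300 out of 365
Tax = €1,892,000 × 0.8% × 300/365 = €12,440.5479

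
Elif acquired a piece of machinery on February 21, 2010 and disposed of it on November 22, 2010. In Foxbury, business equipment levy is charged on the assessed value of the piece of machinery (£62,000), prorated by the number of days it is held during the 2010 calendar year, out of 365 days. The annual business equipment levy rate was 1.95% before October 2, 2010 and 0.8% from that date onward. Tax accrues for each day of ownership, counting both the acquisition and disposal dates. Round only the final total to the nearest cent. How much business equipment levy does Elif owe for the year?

February 21 – October 1, 2010: 223 days at 1.95% → £62,000 × 1.95% × 223/365 = £738.6493
October 2 – November 22, 2010: 52 days at 0.8% → £62,000 × 0.8% × 52/365 = £70.6630
Total = £809.3123

£809.31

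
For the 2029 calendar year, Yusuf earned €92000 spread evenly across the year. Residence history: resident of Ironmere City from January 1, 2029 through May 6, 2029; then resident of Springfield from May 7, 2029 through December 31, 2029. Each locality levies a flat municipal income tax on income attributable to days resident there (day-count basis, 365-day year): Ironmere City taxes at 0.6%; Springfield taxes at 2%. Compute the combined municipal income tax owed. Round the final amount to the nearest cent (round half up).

Ironmere City, January 1 – May 6, 2029: 126 days → €92000 × 0.6% × 126/365 = €190.5534
Springfield, May 7 – December 31, 2029: 239 days → €92000 × 2% × 239/365 = €1204.8219
Total = €1395.3753

€1395.38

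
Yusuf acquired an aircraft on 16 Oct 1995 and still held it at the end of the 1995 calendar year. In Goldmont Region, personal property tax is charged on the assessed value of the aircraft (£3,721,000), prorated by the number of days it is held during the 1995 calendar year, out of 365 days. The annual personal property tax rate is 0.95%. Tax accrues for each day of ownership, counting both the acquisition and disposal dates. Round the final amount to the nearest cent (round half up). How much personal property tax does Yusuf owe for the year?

£7,457.29

Days held (16 Oct – 31 Dec 1995): 77 out of 365
Tax = £3,721,000 × 0.95% × 77/365 = £7,457.2918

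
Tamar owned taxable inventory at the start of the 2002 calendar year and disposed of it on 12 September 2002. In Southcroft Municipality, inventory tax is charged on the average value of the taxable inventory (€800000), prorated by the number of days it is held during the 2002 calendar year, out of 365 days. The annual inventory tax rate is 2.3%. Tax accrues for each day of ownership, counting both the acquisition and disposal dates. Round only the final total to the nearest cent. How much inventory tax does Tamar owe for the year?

Days held (1 January – 12 September 2002): 255 out of 365
Tax = €800000 × 2.3% × 255/365 = €12854.7945

€12854.79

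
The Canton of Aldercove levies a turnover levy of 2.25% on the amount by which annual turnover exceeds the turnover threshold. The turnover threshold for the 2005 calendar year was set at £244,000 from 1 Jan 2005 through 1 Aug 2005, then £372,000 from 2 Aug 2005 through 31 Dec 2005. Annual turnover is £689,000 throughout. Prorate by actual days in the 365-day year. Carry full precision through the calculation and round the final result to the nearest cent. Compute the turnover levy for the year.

1 Jan – 1 Aug 2005: 213 days, exemption £244,000 → (£689,000 − £244,000) × 2.25% × 213/365 = £5,842.9110
2 Aug – 31 Dec 2005: 152 days, exemption £372,000 → (£689,000 − £372,000) × 2.25% × 152/365 = £2,970.2466
Total = £8,813.1575

£8,813.16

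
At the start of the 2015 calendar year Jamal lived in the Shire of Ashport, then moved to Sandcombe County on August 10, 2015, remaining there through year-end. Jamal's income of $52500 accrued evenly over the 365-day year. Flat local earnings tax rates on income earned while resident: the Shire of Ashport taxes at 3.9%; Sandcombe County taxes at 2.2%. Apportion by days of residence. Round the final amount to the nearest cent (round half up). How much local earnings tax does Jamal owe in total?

The Shire of Ashport, January 1 – August 9, 2015: 221 days → $52500 × 3.9% × 221/365 = $1239.7192
Sandcombe County, August 10 – December 31, 2015: 144 days → $52500 × 2.2% × 144/365 = $455.6712
Total = $1695.3904

$1695.39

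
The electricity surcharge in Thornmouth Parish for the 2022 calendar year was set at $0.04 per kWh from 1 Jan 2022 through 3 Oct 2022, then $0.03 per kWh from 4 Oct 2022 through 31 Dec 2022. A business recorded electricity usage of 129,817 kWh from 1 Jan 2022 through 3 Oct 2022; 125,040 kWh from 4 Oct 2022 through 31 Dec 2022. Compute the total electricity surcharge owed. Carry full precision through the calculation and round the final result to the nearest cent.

1 Jan – 3 Oct 2022: 129,817 kWh at $0.04/kWh → $5,192.68
4 Oct – 31 Dec 2022: 125,040 kWh at $0.03/kWh → $3,751.20

$8,943.88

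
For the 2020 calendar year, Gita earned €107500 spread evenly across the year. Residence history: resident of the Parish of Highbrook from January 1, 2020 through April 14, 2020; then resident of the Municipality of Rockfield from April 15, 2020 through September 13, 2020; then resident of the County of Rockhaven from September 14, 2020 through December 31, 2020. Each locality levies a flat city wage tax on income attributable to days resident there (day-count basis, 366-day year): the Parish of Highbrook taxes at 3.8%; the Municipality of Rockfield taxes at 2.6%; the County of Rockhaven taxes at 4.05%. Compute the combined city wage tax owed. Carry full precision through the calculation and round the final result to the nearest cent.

The Parish of Highbrook, January 1 – April 14, 2020: 105 days → €107500 × 3.8% × 105/366 = €1171.9262
The Municipality of Rockfield, April 15 – September 13, 2020: 152 days → €107500 × 2.6% × 152/366 = €1160.7650
The County of Rockhaven, September 14 – December 31, 2020: 109 days → €107500 × 4.05% × 109/366 = €1296.6086
Total = €3629.2999

€3629.30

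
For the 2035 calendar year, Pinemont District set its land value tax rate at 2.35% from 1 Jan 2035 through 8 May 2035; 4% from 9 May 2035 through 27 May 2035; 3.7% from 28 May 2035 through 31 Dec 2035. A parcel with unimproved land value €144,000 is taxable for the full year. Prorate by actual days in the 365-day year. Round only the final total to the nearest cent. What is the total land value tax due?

1 Jan – 8 May 2035: 128 days at 2.35% → €144,000 × 2.35% × 128/365 = €1,186.7178
9 May – 27 May 2035: 19 days at 4% → €144,000 × 4% × 19/365 = €299.8356
28 May – 31 Dec 2035: 218 days at 3.7% → €144,000 × 3.7% × 218/365 = €3,182.2027
Total = €4,668.7562

€4,668.76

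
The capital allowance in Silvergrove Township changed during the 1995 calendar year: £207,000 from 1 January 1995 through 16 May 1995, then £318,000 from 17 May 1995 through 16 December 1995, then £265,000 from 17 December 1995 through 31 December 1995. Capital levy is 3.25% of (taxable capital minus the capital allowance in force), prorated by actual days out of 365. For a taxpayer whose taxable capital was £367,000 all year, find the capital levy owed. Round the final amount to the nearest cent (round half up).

£3,007.45

1 January – 16 May 1995: 136 days, exemption £207,000 → (£367,000 − £207,000) × 3.25% × 136/365 = £1,937.5342
17 May – 16 December 1995: 214 days, exemption £318,000 → (£367,000 − £318,000) × 3.25% × 214/365 = £933.6849
17 December – 31 December 1995: 15 days, exemption £265,000 → (£367,000 − £265,000) × 3.25% × 15/365 = £136.2329
Total = £3,007.4521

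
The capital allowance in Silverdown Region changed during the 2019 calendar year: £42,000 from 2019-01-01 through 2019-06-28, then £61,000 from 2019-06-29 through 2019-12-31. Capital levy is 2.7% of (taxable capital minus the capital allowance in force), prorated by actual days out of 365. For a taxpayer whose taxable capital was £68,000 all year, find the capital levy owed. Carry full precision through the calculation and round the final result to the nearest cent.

2019-01-01 to 2019-06-28: 179 days, exemption £42,000 → (£68,000 − £42,000) × 2.7% × 179/365 = £344.2685
2019-06-29 to 2019-12-31: 186 days, exemption £61,000 → (£68,000 − £61,000) × 2.7% × 186/365 = £96.3123
Total = £440.5808

£440.58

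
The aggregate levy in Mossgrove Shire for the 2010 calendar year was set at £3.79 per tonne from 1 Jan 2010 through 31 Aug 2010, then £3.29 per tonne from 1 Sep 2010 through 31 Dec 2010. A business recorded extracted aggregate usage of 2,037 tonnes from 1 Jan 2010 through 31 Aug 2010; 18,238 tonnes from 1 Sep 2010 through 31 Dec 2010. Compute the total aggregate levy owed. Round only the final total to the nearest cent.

£67,723.25

1 Jan – 31 Aug 2010: 2,037 tonnes at £3.79/tonne → £7,720.23
1 Sep – 31 Dec 2010: 18,238 tonnes at £3.29/tonne → £60,003.02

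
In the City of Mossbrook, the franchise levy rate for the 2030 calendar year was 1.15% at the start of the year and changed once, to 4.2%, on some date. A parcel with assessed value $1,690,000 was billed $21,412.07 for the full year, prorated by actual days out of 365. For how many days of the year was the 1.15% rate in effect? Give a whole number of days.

Let d = days at the first rate; then 365 − d days at the second rate.
$1,690,000 × [1.15%·d + 4.2%·(365−d)] / 365 = $21,412.07
Solving gives d = 351, so the new rate took effect on 18 December 2030.

351 days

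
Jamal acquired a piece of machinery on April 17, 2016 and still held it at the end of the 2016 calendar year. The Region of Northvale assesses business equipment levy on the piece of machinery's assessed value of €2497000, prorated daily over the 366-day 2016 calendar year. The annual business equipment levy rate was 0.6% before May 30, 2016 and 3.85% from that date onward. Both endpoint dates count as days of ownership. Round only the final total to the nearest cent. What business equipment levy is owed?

€58495.30

April 17 – May 29, 2016: 43 days at 0.6% → €2497000 × 0.6% × 43/366 = €1760.1803
May 30 – December 31, 2016: 216 days at 3.85% → €2497000 × 3.85% × 216/366 = €56735.1148
Total = €58495.2951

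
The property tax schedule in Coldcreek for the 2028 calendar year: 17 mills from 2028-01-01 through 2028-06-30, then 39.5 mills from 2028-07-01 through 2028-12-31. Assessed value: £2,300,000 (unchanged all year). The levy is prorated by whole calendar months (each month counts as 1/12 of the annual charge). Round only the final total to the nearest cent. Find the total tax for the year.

2028-01-01 to 2028-06-30: 6 months at 17 mills → £2,300,000 × 1.7% × 6/12 = £19,550.0000
2028-07-01 to 2028-12-31: 6 months at 39.5 mills → £2,300,000 × 3.95% × 6/12 = £45,425.0000
Total = £64,975.0000

£64,975.00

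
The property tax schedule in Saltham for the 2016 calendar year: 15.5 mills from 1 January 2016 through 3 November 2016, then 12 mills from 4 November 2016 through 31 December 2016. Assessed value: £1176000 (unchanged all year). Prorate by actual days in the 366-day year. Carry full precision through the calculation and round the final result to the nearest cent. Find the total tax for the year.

1 January – 3 November 2016: 308 days at 15.5 mills → £1176000 × 1.55% × 308/366 = £15339.4098
4 November – 31 December 2016: 58 days at 12 mills → £1176000 × 1.2% × 58/366 = £2236.3279
Total = £17575.7377

£17575.74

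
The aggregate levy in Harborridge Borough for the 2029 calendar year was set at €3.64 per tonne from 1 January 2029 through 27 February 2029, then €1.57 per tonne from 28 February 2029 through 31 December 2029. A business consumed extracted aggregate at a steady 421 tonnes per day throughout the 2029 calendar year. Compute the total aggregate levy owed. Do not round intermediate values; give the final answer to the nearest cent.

1 January – 27 February 2029: 58 days × 421 tonnes/day = 24,418 tonnes at €3.64/tonne → €88881.52
28 February – 31 December 2029: 307 days × 421 tonnes/day = 129,247 tonnes at €1.57/tonne → €202917.79

€291799.31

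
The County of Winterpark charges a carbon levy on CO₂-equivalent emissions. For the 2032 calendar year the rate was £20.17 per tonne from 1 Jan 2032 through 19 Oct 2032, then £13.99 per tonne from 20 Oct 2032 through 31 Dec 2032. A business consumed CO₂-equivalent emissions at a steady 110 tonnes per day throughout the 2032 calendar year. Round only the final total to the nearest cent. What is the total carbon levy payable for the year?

1 Jan – 19 Oct 2032: 293 days × 110 tonnes/day = 32,230 tonnes at £20.17/tonne → £650,079.10
20 Oct – 31 Dec 2032: 73 days × 110 tonnes/day = 8,030 tonnes at £13.99/tonne → £112,339.70

£762,418.80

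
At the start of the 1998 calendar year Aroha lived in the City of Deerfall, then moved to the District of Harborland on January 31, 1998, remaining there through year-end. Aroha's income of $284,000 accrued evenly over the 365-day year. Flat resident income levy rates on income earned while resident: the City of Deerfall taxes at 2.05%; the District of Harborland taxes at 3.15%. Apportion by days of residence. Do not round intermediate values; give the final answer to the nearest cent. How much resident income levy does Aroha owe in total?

The City of Deerfall, January 1 – January 30, 1998: 30 days → $284,000 × 2.05% × 30/365 = $478.5205
The District of Harborland, January 31 – December 31, 1998: 335 days → $284,000 × 3.15% × 335/365 = $8,210.7123
Total = $8,689.2329

$8,689.23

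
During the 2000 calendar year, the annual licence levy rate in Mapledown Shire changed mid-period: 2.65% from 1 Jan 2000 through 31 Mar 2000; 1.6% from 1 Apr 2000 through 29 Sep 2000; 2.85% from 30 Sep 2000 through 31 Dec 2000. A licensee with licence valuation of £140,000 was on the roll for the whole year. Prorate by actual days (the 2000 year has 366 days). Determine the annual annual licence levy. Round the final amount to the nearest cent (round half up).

1 Jan – 31 Mar 2000: 91 days at 2.65% → £140,000 × 2.65% × 91/366 = £922.4317
1 Apr – 29 Sep 2000: 182 days at 1.6% → £140,000 × 1.6% × 182/366 = £1,113.8798
30 Sep – 31 Dec 2000: 93 days at 2.85% → £140,000 × 2.85% × 93/366 = £1,013.8525
Total = £3,050.1639

£3,050.16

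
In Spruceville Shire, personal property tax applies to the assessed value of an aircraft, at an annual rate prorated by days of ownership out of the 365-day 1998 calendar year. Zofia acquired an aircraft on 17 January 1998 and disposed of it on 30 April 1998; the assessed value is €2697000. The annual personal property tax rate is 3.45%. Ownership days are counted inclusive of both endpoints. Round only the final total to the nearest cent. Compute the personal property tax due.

€26511.88

Days held (17 January – 30 April 1998): 104 out of 365
Tax = €2697000 × 3.45% × 104/365 = €26511.8795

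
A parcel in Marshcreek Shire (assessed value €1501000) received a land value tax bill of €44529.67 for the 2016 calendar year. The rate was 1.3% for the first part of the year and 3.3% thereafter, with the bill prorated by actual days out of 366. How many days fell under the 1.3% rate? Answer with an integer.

61 days

Let d = days at the first rate; then 366 − d days at the second rate.
€1501000 × [1.3%·d + 3.3%·(366−d)] / 366 = €44529.67
Solving gives d = 61, so the new rate took effect on March 2, 2016.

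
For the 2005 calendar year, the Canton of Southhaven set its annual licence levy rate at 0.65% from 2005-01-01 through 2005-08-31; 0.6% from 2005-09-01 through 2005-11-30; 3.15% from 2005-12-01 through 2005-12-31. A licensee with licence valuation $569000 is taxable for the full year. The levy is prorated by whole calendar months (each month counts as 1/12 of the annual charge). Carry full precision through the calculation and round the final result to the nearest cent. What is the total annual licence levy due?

2005-01-01 to 2005-08-31: 8 months at 0.65% → $569000 × 0.65% × 8/12 = $2465.6667
2005-09-01 to 2005-11-30: 3 months at 0.6% → $569000 × 0.6% × 3/12 = $853.5000
2005-12-01 to 2005-12-31: 1 month at 3.15% → $569000 × 3.15% × 1/12 = $1493.6250
Total = $4812.7917

$4812.79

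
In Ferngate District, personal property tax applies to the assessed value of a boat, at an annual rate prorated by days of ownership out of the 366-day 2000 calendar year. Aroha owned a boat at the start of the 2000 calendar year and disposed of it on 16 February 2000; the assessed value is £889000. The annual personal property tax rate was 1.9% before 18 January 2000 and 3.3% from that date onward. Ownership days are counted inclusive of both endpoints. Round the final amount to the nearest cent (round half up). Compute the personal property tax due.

1 January – 17 January 2000: 17 days at 1.9% → £889000 × 1.9% × 17/366 = £784.5546
18 January – 16 February 2000: 30 days at 3.3% → £889000 × 3.3% × 30/366 = £2404.6721
Total = £3189.2268

£3189.23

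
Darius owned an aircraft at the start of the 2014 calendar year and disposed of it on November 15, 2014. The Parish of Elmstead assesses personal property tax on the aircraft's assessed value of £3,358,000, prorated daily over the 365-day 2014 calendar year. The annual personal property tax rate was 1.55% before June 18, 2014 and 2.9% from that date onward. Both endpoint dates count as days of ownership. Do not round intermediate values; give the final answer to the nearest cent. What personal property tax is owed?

£64,243.60

January 1 – June 17, 2014: 168 days at 1.55% → £3,358,000 × 1.55% × 168/365 = £23,956.8000
June 18 – November 15, 2014: 151 days at 2.9% → £3,358,000 × 2.9% × 151/365 = £40,286.8000
Total = £64,243.6000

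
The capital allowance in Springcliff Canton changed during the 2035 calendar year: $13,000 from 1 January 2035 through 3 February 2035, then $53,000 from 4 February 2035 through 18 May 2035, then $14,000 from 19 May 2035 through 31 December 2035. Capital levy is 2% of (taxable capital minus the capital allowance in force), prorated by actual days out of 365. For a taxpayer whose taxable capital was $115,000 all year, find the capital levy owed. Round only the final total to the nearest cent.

$1,799.62

1 January – 3 February 2035: 34 days, exemption $13,000 → ($115,000 − $13,000) × 2% × 34/365 = $190.0274
4 February – 18 May 2035: 104 days, exemption $53,000 → ($115,000 − $53,000) × 2% × 104/365 = $353.3151
19 May – 31 December 2035: 227 days, exemption $14,000 → ($115,000 − $14,000) × 2% × 227/365 = $1,256.2740
Total = $1,799.6164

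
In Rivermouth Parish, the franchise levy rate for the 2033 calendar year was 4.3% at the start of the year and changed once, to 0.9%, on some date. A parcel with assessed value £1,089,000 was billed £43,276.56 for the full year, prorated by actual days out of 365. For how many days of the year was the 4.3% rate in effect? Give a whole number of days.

330 days

Let d = days at the first rate; then 365 − d days at the second rate.
£1,089,000 × [4.3%·d + 0.9%·(365−d)] / 365 = £43,276.56
Solving gives d = 330, so the new rate took effect on 27 Nov 2033.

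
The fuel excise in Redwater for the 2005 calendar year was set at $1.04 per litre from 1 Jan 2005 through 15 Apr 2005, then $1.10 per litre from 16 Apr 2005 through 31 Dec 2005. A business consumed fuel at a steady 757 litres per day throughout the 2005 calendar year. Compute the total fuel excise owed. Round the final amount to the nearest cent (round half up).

$299166.40

1 Jan – 15 Apr 2005: 105 days × 757 litres/day = 79,485 litres at $1.04/litre → $82664.40
16 Apr – 31 Dec 2005: 260 days × 757 litres/day = 196,820 litres at $1.10/litre → $216502.00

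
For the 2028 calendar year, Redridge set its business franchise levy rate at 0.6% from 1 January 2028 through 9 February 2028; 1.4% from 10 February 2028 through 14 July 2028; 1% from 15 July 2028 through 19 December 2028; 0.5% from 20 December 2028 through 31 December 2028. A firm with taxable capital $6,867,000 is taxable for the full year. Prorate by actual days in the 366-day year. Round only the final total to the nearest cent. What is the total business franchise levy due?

1 January – 9 February 2028: 40 days at 0.6% → $6,867,000 × 0.6% × 40/366 = $4,502.9508
10 February – 14 July 2028: 156 days at 1.4% → $6,867,000 × 1.4% × 156/366 = $40,976.8525
15 July – 19 December 2028: 158 days at 1% → $6,867,000 × 1% × 158/366 = $29,644.4262
20 December – 31 December 2028: 12 days at 0.5% → $6,867,000 × 0.5% × 12/366 = $1,125.7377
Total = $76,249.9672

$76,249.97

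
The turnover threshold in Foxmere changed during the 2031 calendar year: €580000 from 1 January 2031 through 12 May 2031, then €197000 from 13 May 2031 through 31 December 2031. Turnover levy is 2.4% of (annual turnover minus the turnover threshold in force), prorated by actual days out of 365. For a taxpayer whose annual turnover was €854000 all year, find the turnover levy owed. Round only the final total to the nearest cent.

1 January – 12 May 2031: 132 days, exemption €580000 → (€854000 − €580000) × 2.4% × 132/365 = €2378.1699
13 May – 31 December 2031: 233 days, exemption €197000 → (€854000 − €197000) × 2.4% × 233/365 = €10065.6000
Total = €12443.7699

€12443.77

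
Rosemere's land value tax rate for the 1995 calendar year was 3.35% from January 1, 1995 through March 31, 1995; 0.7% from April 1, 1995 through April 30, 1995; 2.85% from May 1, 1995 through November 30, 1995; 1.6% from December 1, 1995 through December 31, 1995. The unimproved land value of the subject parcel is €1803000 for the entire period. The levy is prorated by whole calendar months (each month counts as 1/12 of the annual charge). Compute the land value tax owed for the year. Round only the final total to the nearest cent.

January 1 – March 31, 1995: 3 months at 3.35% → €1803000 × 3.35% × 3/12 = €15100.1250
April 1 – April 30, 1995: 1 month at 0.7% → €1803000 × 0.7% × 1/12 = €1051.7500
May 1 – November 30, 1995: 7 months at 2.85% → €1803000 × 2.85% × 7/12 = €29974.8750
December 1 – December 31, 1995: 1 month at 1.6% → €1803000 × 1.6% × 1/12 = €2404.0000
Total = €48530.7500

€48530.75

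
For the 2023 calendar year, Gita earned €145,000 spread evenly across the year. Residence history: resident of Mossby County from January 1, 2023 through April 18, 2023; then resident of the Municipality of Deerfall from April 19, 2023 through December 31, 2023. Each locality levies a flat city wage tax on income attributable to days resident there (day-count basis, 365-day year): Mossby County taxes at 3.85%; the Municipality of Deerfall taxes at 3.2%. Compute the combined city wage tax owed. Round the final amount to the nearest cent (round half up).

Mossby County, January 1 – April 18, 2023: 108 days → €145,000 × 3.85% × 108/365 = €1,651.8082
The Municipality of Deerfall, April 19 – December 31, 2023: 257 days → €145,000 × 3.2% × 257/365 = €3,267.0685
Total = €4,918.8767

€4,918.88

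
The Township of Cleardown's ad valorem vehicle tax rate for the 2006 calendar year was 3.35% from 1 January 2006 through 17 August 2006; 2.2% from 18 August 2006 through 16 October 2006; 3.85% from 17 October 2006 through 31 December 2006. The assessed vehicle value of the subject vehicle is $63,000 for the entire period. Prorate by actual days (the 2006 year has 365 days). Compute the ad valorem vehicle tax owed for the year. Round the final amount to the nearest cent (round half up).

1 January – 17 August 2006: 229 days at 3.35% → $63,000 × 3.35% × 229/365 = $1,324.1219
18 August – 16 October 2006: 60 days at 2.2% → $63,000 × 2.2% × 60/365 = $227.8356
17 October – 31 December 2006: 76 days at 3.85% → $63,000 × 3.85% × 76/365 = $505.0356
Total = $2,056.9932

$2,056.99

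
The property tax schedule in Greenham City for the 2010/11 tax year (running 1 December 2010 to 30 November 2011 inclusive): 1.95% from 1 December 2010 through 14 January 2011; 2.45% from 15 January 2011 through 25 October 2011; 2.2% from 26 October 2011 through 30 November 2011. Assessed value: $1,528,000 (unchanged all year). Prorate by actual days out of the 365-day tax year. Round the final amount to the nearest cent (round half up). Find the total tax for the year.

$36,117.32

1 December 2010 – 14 January 2011: 45 days at 1.95% → $1,528,000 × 1.95% × 45/365 = $3,673.4795
15 January – 25 October 2011: 284 days at 2.45% → $1,528,000 × 2.45% × 284/365 = $29,128.2849
26 October – 30 November 2011: 36 days at 2.2% → $1,528,000 × 2.2% × 36/365 = $3,315.5507
Total = $36,117.3151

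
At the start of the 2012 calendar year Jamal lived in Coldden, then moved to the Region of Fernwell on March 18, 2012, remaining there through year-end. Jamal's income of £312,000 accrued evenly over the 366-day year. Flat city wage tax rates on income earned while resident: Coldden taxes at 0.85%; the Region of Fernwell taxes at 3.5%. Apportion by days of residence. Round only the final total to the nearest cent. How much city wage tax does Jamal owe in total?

Coldden, January 1 – March 17, 2012: 77 days → £312,000 × 0.85% × 77/366 = £557.9344
The Region of Fernwell, March 18 – December 31, 2012: 289 days → £312,000 × 3.5% × 289/366 = £8,622.6230
Total = £9,180.5574

£9,180.56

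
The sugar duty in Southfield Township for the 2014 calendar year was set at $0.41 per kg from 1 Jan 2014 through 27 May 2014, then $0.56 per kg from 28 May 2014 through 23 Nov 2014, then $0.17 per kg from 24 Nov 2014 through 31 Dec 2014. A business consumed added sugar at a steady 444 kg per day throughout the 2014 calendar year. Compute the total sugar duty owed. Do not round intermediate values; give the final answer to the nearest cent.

1 Jan – 27 May 2014: 147 days × 444 kg/day = 65,268 kg at $0.41/kg → $26,759.88
28 May – 23 Nov 2014: 180 days × 444 kg/day = 79,920 kg at $0.56/kg → $44,755.20
24 Nov – 31 Dec 2014: 38 days × 444 kg/day = 16,872 kg at $0.17/kg → $2,868.24

$74,383.32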